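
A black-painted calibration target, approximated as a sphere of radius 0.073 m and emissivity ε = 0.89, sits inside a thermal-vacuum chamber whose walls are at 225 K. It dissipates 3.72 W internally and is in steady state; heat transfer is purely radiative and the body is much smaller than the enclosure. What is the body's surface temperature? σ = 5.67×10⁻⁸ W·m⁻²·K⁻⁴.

T ≈ 246 K

For a small grey body in a large enclosure, net radiated power = εσA(T⁴ − T_w⁴).
Steady state: P = εσA(T⁴ − T_w⁴) with A = 4πr² = 0.06697 m².
T⁴ = P/(εσA) + T_w⁴ = 3.72/(0.89·5.67×10⁻⁸·0.06697) + (225)⁴
    = 1.101×10⁹ + 2.563×10⁹ = 3.664×10⁹ K⁴.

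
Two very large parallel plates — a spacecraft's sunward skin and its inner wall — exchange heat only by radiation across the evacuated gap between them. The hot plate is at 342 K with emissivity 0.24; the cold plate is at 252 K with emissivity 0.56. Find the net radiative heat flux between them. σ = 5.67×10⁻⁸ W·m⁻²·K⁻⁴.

For two infinite grey parallel plates, q = σ(T₁⁴ − T₂⁴)/(1/ε₁ + 1/ε₂ − 1).
T₁⁴ − T₂⁴ = 1.368×10¹⁰ − 4.033×10⁹ = 9.648×10⁹ K⁴.
1/ε₁ + 1/ε₂ − 1 = 4.167 + 1.786 − 1 = 4.952.
q = 5.67×10⁻⁸ × 9.648×10⁹ / 4.952.

q ≈ 110 W/m²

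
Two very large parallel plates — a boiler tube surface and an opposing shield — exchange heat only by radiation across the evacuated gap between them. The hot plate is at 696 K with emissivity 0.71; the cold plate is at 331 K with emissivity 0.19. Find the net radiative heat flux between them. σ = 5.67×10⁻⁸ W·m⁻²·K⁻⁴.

For two infinite grey parallel plates, q = σ(T₁⁴ − T₂⁴)/(1/ε₁ + 1/ε₂ − 1).
T₁⁴ − T₂⁴ = 2.347×10¹¹ − 1.200×10¹⁰ = 2.227×10¹¹ K⁴.
1/ε₁ + 1/ε₂ − 1 = 1.408 + 5.263 − 1 = 5.672.
q = 5.67×10⁻⁸ × 2.227×10¹¹ / 5.672.

q ≈ 2230 W/m²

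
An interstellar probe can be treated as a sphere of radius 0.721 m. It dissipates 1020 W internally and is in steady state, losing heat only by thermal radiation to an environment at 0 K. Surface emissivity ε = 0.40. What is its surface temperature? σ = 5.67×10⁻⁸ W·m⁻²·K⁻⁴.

T ≈ 288 K

Steady state: internal power = radiated power, P = εσA T⁴.
Radiating area A = 4πr² = 6.533 m².
T⁴ = P/(εσA) = 1020/(0.40·5.67×10⁻⁸·6.533) = 6.885×10⁹ K⁴.
T = (6.885×10⁹)^(1/4).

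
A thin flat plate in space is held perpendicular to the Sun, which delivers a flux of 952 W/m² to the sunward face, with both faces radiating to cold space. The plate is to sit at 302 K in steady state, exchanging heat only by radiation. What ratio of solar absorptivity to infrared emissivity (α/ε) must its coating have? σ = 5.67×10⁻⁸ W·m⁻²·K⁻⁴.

α/ε ≈ 0.991

Balance: αS·A = εσ·2A·T⁴ ⇒ α/ε = 2σT⁴/S.
α/ε = 2·5.67×10⁻⁸·(302)⁴/952 = 2·5.67×10⁻⁸·8.318×10⁹/952.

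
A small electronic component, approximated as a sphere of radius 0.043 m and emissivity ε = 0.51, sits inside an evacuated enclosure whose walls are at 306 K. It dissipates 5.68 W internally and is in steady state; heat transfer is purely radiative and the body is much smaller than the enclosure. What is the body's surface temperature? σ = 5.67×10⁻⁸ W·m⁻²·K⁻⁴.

T ≈ 362 K

For a small grey body in a large enclosure, net radiated power = εσA(T⁴ − T_w⁴).
Steady state: P = εσA(T⁴ − T_w⁴) with A = 4πr² = 0.02324 m².
T⁴ = P/(εσA) + T_w⁴ = 5.68/(0.51·5.67×10⁻⁸·0.02324) + (306)⁴
    = 8.454×10⁹ + 8.768×10⁹ = 1.722×10¹⁰ K⁴.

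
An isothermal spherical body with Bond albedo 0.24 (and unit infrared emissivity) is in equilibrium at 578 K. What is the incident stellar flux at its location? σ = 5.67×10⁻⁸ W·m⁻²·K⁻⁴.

S ≈ 33300 W/m²

(1−a)S·πr² = σ·4πr²·T⁴ ⇒ S = 4σT⁴/(1−a).
S = 4·5.67×10⁻⁸·1.116×10¹¹/0.760.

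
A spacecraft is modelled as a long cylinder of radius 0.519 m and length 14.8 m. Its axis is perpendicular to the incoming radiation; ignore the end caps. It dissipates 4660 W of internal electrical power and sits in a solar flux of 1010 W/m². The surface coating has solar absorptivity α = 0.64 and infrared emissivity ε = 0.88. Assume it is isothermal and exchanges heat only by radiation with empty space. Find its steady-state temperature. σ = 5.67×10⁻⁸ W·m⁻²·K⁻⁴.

T ≈ 279 K

At steady state, absorbed solar power + internal power = radiated power.
Absorbed: α·S·A_cross = 0.64·1010·15.36 = 9930 W (cross-section 2rL).
Total input = 9930 + 4660 = 14590 W.
Radiated: εσ·A_surf·T⁴ with A_surf = 2πrL = 48.26 m².
T⁴ = 14590/(0.88·5.67×10⁻⁸·48.26) = 6.059×10⁹ K⁴.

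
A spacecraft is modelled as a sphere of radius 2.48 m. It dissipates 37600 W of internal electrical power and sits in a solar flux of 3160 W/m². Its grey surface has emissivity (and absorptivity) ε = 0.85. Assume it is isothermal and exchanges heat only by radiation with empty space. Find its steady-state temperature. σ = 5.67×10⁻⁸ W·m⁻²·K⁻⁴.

T ≈ 394 K

At steady state, absorbed solar power + internal power = radiated power.
Absorbed: α·S·A_cross = 0.85·3160·19.32 = 51900 W (cross-section πr²).
Total input = 51900 + 37600 = 89500 W.
Radiated: εσ·A_surf·T⁴ with A_surf = 4πr² = 77.29 m².
T⁴ = 89500/(0.85·5.67×10⁻⁸·77.29) = 2.403×10¹⁰ K⁴.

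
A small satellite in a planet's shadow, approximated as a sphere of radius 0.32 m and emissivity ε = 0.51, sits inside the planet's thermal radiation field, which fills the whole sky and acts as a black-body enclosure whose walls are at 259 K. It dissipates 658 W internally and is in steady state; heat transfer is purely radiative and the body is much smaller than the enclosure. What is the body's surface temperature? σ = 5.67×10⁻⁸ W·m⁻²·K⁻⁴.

T ≈ 386 K

For a small grey body in a large enclosure, net radiated power = εσA(T⁴ − T_w⁴).
Steady state: P = εσA(T⁴ − T_w⁴) with A = 4πr² = 1.287 m².
T⁴ = P/(εσA) + T_w⁴ = 658/(0.51·5.67×10⁻⁸·1.287) + (259)⁴
    = 1.768×10¹⁰ + 4.500×10⁹ = 2.218×10¹⁰ K⁴.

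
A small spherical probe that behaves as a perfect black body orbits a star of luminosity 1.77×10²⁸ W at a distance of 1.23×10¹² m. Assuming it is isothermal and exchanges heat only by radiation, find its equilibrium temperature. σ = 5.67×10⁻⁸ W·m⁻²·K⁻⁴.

First find the stellar flux at distance d: S = L/(4πd²) = 1.77×10²⁸/(4π·(1.23×10¹²)²) = 931.0 W/m².
For an isothermal sphere, absorbed (1−a)S·πr² = emitted σ·4πr²·T⁴, so T⁴ = (1−a)S/(4σ).
T⁴ = 1.00·931.0/(4·5.67×10⁻⁸) = 4.105×10⁹ K⁴.

T ≈ 253 K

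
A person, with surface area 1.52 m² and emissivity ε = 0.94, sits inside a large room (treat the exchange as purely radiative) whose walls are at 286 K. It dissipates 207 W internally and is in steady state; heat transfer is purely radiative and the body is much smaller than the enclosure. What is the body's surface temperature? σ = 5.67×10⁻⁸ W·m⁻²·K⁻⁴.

For a small grey body in a large enclosure, net radiated power = εσA(T⁴ − T_w⁴).
Steady state: P = εσA(T⁴ − T_w⁴) with A = 1.52 m².
T⁴ = P/(εσA) + T_w⁴ = 207/(0.94·5.67×10⁻⁸·1.520) + (286)⁴
    = 2.555×10⁹ + 6.691×10⁹ = 9.246×10⁹ K⁴.

T ≈ 310 K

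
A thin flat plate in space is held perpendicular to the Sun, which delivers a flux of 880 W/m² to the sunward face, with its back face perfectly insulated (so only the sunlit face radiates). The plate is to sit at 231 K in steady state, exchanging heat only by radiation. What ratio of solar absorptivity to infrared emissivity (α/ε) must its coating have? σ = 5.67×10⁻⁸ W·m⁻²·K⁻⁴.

α/ε ≈ 0.183

Balance: αS·A = εσ·1A·T⁴ ⇒ α/ε = σT⁴/S.
α/ε = 5.67×10⁻⁸·(231)⁴/880 = 5.67×10⁻⁸·2.847×10⁹/880.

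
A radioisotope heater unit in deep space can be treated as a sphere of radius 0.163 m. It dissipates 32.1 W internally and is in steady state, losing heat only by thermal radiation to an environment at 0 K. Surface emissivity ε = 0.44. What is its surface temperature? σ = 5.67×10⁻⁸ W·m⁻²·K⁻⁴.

Steady state: internal power = radiated power, P = εσA T⁴.
Radiating area A = 4πr² = 0.3339 m².
T⁴ = P/(εσA) = 32.1/(0.44·5.67×10⁻⁸·0.3339) = 3.854×10⁹ K⁴.
T = (3.854×10⁹)^(1/4).

T ≈ 249 K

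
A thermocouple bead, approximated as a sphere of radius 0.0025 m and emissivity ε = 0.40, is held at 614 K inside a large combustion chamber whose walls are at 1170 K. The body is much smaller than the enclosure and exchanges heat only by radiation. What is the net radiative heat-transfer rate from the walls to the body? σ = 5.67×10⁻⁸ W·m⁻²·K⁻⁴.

P_net ≈ 3.08 W

For a small grey body in a large enclosure: P_net = εσA(T_body⁴ − T_wall⁴).
A = 4πr² = 7.854×10⁻⁵ m²; T_body⁴ − T_wall⁴ = 1.421×10¹¹ − 1.874×10¹² = -1.732×10¹² K⁴.
|P_net| = 0.40·5.67×10⁻⁸·7.854×10⁻⁵·1.732×10¹².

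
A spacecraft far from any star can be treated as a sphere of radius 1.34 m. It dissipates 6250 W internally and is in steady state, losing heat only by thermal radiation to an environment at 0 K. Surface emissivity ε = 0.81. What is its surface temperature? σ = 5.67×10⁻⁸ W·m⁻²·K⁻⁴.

Steady state: internal power = radiated power, P = εσA T⁴.
Radiating area A = 4πr² = 22.56 m².
T⁴ = P/(εσA) = 6250/(0.81·5.67×10⁻⁸·22.56) = 6.031×10⁹ K⁴.
T = (6.031×10⁹)^(1/4).

T ≈ 279 K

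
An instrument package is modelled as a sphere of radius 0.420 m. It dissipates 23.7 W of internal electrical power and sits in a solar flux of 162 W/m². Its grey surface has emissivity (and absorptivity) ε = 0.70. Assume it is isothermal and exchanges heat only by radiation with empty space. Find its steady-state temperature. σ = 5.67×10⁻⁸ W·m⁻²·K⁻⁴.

T ≈ 177 K

At steady state, absorbed solar power + internal power = radiated power.
Absorbed: α·S·A_cross = 0.70·162·0.5542 = 62.84 W (cross-section πr²).
Total input = 62.84 + 23.7 = 86.54 W.
Radiated: εσ·A_surf·T⁴ with A_surf = 4πr² = 2.217 m².
T⁴ = 86.54/(0.70·5.67×10⁻⁸·2.217) = 9.837×10⁸ K⁴.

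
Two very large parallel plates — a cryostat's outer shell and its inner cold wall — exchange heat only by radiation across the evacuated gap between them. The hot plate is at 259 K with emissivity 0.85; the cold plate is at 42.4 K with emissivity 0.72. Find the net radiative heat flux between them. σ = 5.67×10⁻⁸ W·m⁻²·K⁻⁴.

q ≈ 163 W/m²

For two infinite grey parallel plates, q = σ(T₁⁴ − T₂⁴)/(1/ε₁ + 1/ε₂ − 1).
T₁⁴ − T₂⁴ = 4.500×10⁹ − 3.232×10⁶ = 4.497×10⁹ K⁴.
1/ε₁ + 1/ε₂ − 1 = 1.176 + 1.389 − 1 = 1.565.
q = 5.67×10⁻⁸ × 4.497×10⁹ / 1.565.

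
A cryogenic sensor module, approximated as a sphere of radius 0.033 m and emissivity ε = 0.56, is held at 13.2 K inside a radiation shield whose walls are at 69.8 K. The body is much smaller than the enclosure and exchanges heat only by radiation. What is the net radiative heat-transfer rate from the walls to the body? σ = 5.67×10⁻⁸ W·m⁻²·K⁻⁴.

P_net ≈ 0.0103 W

For a small grey body in a large enclosure: P_net = εσA(T_body⁴ − T_wall⁴).
A = 4πr² = 0.01368 m²; T_body⁴ − T_wall⁴ = 30360 − 2.374×10⁷ = -2.371×10⁷ K⁴.
|P_net| = 0.56·5.67×10⁻⁸·0.01368·2.371×10⁷.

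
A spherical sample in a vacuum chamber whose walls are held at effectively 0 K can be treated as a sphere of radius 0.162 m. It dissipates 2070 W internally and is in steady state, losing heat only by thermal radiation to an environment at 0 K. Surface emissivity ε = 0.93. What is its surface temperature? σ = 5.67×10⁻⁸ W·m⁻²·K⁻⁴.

T ≈ 587 K

Steady state: internal power = radiated power, P = εσA T⁴.
Radiating area A = 4πr² = 0.3298 m².
T⁴ = P/(εσA) = 2070/(0.93·5.67×10⁻⁸·0.3298) = 1.190×10¹¹ K⁴.
T = (1.190×10¹¹)^(1/4).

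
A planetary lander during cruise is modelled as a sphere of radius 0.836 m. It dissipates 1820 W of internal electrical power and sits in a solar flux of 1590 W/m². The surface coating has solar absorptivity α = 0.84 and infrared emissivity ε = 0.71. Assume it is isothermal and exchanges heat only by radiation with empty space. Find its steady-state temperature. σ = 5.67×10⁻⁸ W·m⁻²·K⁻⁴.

T ≈ 340 K

At steady state, absorbed solar power + internal power = radiated power.
Absorbed: α·S·A_cross = 0.84·1590·2.196 = 2933 W (cross-section πr²).
Total input = 2933 + 1820 = 4753 W.
Radiated: εσ·A_surf·T⁴ with A_surf = 4πr² = 8.783 m².
T⁴ = 4753/(0.71·5.67×10⁻⁸·8.783) = 1.344×10¹⁰ K⁴.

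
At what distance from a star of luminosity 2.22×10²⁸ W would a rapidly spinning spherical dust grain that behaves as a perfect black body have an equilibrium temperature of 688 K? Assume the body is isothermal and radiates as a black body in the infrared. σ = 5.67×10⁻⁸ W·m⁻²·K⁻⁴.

d ≈ 1.86×10¹¹ m

For an isothermal black-emitting sphere, (1−a)S·πr² = σ·4πr²·T⁴ ⇒ S = 4σT⁴/(1−a).
S = 4·5.67×10⁻⁸·(688)⁴/1.00 = 50820 W/m².
Flux falls as S = L/(4πd²), so d = √(L/(4πS)) = √(2.22×10²⁸/(4π·50820)).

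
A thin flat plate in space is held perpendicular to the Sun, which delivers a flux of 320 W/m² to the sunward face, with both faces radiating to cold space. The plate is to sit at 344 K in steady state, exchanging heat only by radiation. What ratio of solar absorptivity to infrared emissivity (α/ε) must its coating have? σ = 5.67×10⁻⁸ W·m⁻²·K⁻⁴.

Balance: αS·A = εσ·2A·T⁴ ⇒ α/ε = 2σT⁴/S.
α/ε = 2·5.67×10⁻⁸·(344)⁴/320 = 2·5.67×10⁻⁸·1.400×10¹⁰/320.

α/ε ≈ 4.96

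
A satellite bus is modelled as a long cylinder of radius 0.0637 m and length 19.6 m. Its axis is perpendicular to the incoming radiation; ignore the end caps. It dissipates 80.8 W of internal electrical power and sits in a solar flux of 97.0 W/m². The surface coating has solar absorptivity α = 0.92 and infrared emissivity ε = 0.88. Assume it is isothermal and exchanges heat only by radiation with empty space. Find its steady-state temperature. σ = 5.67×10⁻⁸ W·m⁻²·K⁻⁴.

At steady state, absorbed solar power + internal power = radiated power.
Absorbed: α·S·A_cross = 0.92·97.0·2.497 = 222.8 W (cross-section 2rL).
Total input = 222.8 + 80.8 = 303.6 W.
Radiated: εσ·A_surf·T⁴ with A_surf = 2πrL = 7.845 m².
T⁴ = 303.6/(0.88·5.67×10⁻⁸·7.845) = 7.757×10⁸ K⁴.

T ≈ 167 K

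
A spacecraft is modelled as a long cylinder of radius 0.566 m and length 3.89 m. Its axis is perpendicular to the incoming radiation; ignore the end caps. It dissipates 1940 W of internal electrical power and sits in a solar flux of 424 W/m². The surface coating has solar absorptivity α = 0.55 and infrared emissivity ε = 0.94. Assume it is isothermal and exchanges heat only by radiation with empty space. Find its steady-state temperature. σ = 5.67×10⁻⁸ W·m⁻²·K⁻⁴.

T ≈ 252 K

At steady state, absorbed solar power + internal power = radiated power.
Absorbed: α·S·A_cross = 0.55·424·4.403 = 1027 W (cross-section 2rL).
Total input = 1027 + 1940 = 2967 W.
Radiated: εσ·A_surf·T⁴ with A_surf = 2πrL = 13.83 m².
T⁴ = 2967/(0.94·5.67×10⁻⁸·13.83) = 4.024×10⁹ K⁴.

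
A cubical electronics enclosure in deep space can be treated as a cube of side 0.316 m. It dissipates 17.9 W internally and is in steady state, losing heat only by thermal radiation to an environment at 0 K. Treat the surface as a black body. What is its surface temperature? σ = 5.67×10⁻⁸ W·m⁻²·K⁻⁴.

T ≈ 152 K

Steady state: internal power = radiated power, P = εσA T⁴.
Radiating area A = 6L² = 0.5991 m².
T⁴ = P/(εσA) = 17.9/(1.0·5.67×10⁻⁸·0.5991) = 5.269×10⁸ K⁴.
T = (5.269×10⁸)^(1/4).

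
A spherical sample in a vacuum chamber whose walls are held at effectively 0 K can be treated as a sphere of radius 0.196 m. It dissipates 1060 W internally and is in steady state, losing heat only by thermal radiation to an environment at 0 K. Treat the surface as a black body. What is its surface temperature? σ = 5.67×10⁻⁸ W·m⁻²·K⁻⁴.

T ≈ 444 K

Steady state: internal power = radiated power, P = εσA T⁴.
Radiating area A = 4πr² = 0.4827 m².
T⁴ = P/(εσA) = 1060/(1.0·5.67×10⁻⁸·0.4827) = 3.873×10¹⁰ K⁴.
T = (3.873×10¹⁰)^(1/4).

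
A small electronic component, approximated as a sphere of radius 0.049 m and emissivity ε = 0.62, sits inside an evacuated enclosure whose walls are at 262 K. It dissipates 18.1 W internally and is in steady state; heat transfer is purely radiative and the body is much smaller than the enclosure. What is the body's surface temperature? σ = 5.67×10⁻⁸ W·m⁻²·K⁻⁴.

For a small grey body in a large enclosure, net radiated power = εσA(T⁴ − T_w⁴).
Steady state: P = εσA(T⁴ − T_w⁴) with A = 4πr² = 0.03017 m².
T⁴ = P/(εσA) + T_w⁴ = 18.1/(0.62·5.67×10⁻⁸·0.03017) + (262)⁴
    = 1.706×10¹⁰ + 4.712×10⁹ = 2.178×10¹⁰ K⁴.

T ≈ 384 K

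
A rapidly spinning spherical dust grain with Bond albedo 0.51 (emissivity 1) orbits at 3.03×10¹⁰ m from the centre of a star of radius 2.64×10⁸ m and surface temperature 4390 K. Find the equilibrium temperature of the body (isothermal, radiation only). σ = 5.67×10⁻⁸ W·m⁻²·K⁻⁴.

T ≈ 242 K

The star's surface emits σT_*⁴; at distance d the flux is S = σT_*⁴(R_*/d)².
S = 5.67×10⁻⁸·(4390)⁴·(2.64×10⁸/3.03×10¹⁰)² = 1599 W/m².
For an isothermal sphere T⁴ = (1−a)S/(4σ) = 3.454×10⁹ K⁴.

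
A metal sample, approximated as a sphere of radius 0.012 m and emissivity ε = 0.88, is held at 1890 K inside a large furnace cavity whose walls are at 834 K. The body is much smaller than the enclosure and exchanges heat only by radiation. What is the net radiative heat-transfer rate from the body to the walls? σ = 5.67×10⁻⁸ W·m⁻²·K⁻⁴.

For a small grey body in a large enclosure: P_net = εσA(T_body⁴ − T_wall⁴).
A = 4πr² = 0.001810 m²; T_body⁴ − T_wall⁴ = 1.276×10¹³ − 4.838×10¹¹ = 1.228×10¹³ K⁴.
|P_net| = 0.88·5.67×10⁻⁸·0.001810·1.228×10¹³.

P_net ≈ 1110 W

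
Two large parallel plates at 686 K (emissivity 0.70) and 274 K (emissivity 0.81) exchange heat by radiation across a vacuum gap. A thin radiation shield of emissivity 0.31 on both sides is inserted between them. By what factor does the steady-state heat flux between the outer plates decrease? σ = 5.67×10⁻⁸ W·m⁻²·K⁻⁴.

Without shield: q₀ = σΔ(T⁴)/(1/ε₁+1/ε₂−1) with denominator 1.663.
With shield the two gaps are in series; the resistances add: (1/ε₁+1/ε_s−1)+(1/ε_s+1/ε₂−1) = 3.654+3.460 = 7.115.
Heat-flux ratio q₀/q = 7.115/1.663.

factor ≈ 4.28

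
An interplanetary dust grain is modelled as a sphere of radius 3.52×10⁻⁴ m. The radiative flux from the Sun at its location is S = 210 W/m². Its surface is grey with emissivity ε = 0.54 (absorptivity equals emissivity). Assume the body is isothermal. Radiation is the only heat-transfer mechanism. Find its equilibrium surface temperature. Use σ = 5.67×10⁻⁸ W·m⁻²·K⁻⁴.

At equilibrium, absorbed power = emitted power.
Absorbing cross-section = πr² = 3.893×10⁻⁷ m²; emitting surface = 4πr² = 1.557×10⁻⁶ m² (ratio 4).
εS·A_cross = εσ·A_surf·T⁴  ⇒  T⁴ = S/(4σ)   (ε cancels).
T⁴ = 210/(4·5.67×10⁻⁸) = 9.259×10⁸ K⁴.
T = (9.259×10⁸)^(1/4).

T ≈ 174 K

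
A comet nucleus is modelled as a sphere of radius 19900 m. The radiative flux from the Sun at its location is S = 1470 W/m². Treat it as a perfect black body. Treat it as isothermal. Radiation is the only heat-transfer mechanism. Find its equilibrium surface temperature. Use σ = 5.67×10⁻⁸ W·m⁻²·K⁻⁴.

At equilibrium, absorbed power = emitted power.
Absorbing cross-section = πr² = 1.244×10⁹ m²; emitting surface = 4πr² = 4.976×10⁹ m² (ratio 4).
S·A_cross = εσ·A_surf·T⁴  ⇒  T⁴ = S/(4σ).
T⁴ = 1.00·1470/(4·5.67×10⁻⁸) = 6.481×10⁹ K⁴.
T = (6.481×10⁹)^(1/4).

T ≈ 284 K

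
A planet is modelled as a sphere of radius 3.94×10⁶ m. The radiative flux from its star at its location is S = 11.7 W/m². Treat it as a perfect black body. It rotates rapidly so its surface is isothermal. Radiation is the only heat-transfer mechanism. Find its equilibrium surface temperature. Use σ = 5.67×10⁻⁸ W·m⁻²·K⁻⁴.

T ≈ 84.7 K

At equilibrium, absorbed power = emitted power.
Absorbing cross-section = πr² = 4.877×10¹³ m²; emitting surface = 4πr² = 1.951×10¹⁴ m² (ratio 4).
S·A_cross = εσ·A_surf·T⁴  ⇒  T⁴ = S/(4σ).
T⁴ = 1.00·11.7/(4·5.67×10⁻⁸) = 5.159×10⁷ K⁴.
T = (5.159×10⁷)^(1/4).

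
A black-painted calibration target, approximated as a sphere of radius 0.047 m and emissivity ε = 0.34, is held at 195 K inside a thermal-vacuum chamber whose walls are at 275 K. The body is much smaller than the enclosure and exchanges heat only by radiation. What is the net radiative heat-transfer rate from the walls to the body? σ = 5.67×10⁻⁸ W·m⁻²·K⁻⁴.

P_net ≈ 2.29 W

For a small grey body in a large enclosure: P_net = εσA(T_body⁴ − T_wall⁴).
A = 4πr² = 0.02776 m²; T_body⁴ − T_wall⁴ = 1.446×10⁹ − 5.719×10⁹ = -4.273×10⁹ K⁴.
|P_net| = 0.34·5.67×10⁻⁸·0.02776·4.273×10⁹.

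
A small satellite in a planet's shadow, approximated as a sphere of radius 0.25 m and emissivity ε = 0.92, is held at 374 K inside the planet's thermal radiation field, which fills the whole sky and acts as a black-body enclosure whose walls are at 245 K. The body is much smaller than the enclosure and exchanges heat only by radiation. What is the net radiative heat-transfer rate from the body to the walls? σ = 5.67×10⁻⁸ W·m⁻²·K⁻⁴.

P_net ≈ 654 W

For a small grey body in a large enclosure: P_net = εσA(T_body⁴ − T_wall⁴).
A = 4πr² = 0.7854 m²; T_body⁴ − T_wall⁴ = 1.957×10¹⁰ − 3.603×10⁹ = 1.596×10¹⁰ K⁴.
|P_net| = 0.92·5.67×10⁻⁸·0.7854·1.596×10¹⁰.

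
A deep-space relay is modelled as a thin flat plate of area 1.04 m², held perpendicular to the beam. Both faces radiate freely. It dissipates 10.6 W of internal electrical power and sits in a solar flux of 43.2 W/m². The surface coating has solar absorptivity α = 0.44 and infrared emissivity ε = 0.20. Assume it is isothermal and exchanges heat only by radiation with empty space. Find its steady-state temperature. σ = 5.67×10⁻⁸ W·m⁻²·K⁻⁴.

At steady state, absorbed solar power + internal power = radiated power.
Absorbed: α·S·A_cross = 0.44·43.2·1.040 = 19.77 W (cross-section A).
Total input = 19.77 + 10.6 = 30.37 W.
Radiated: εσ·A_surf·T⁴ with A_surf = 2A = 2.080 m².
T⁴ = 30.37/(0.20·5.67×10⁻⁸·2.080) = 1.287×10⁹ K⁴.

T ≈ 189 K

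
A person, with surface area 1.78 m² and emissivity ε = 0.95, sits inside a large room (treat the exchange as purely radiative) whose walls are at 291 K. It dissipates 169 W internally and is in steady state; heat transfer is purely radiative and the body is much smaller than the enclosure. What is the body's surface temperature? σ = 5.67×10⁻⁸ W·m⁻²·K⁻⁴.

For a small grey body in a large enclosure, net radiated power = εσA(T⁴ − T_w⁴).
Steady state: P = εσA(T⁴ − T_w⁴) with A = 1.78 m².
T⁴ = P/(εσA) + T_w⁴ = 169/(0.95·5.67×10⁻⁸·1.780) + (291)⁴
    = 1.763×10⁹ + 7.171×10⁹ = 8.933×10⁹ K⁴.

T ≈ 307 K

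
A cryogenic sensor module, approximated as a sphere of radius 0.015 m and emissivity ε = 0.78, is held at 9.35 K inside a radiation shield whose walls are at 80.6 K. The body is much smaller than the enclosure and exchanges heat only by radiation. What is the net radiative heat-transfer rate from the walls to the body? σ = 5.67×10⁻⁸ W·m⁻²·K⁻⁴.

For a small grey body in a large enclosure: P_net = εσA(T_body⁴ − T_wall⁴).
A = 4πr² = 0.002827 m²; T_body⁴ − T_wall⁴ = 7643 − 4.220×10⁷ = -4.220×10⁷ K⁴.
|P_net| = 0.78·5.67×10⁻⁸·0.002827·4.220×10⁷.

P_net ≈ 0.00528 W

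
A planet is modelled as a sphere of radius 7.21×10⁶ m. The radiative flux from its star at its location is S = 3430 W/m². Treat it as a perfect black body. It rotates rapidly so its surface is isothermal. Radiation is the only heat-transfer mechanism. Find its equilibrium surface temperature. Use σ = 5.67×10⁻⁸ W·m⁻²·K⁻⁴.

T ≈ 351 K

At equilibrium, absorbed power = emitted power.
Absorbing cross-section = πr² = 1.633×10¹⁴ m²; emitting surface = 4πr² = 6.533×10¹⁴ m² (ratio 4).
S·A_cross = εσ·A_surf·T⁴  ⇒  T⁴ = S/(4σ).
T⁴ = 1.00·3430/(4·5.67×10⁻⁸) = 1.512×10¹⁰ K⁴.
T = (1.512×10¹⁰)^(1/4).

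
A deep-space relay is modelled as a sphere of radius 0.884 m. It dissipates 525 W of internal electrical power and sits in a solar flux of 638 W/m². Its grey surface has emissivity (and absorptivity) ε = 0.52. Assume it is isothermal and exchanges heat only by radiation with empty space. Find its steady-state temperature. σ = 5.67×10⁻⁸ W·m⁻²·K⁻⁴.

At steady state, absorbed solar power + internal power = radiated power.
Absorbed: α·S·A_cross = 0.52·638·2.455 = 814.5 W (cross-section πr²).
Total input = 814.5 + 525 = 1339 W.
Radiated: εσ·A_surf·T⁴ with A_surf = 4πr² = 9.820 m².
T⁴ = 1339/(0.52·5.67×10⁻⁸·9.820) = 4.626×10⁹ K⁴.

T ≈ 261 K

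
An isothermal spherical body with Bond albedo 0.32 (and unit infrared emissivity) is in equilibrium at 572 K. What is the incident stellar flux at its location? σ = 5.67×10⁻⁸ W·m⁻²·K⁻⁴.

S ≈ 35700 W/m²

(1−a)S·πr² = σ·4πr²·T⁴ ⇒ S = 4σT⁴/(1−a).
S = 4·5.67×10⁻⁸·1.070×10¹¹/0.680.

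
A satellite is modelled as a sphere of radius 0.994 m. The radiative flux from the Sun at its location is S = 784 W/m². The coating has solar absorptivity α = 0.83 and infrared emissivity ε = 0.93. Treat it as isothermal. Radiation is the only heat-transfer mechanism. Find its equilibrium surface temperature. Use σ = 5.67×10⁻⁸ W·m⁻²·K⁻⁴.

At equilibrium, absorbed power = emitted power.
Absorbing cross-section = πr² = 3.104 m²; emitting surface = 4πr² = 12.42 m² (ratio 4).
αS·A_cross = εσ·A_surf·T⁴  ⇒  T⁴ = αS/(ε·4σ).
T⁴ = 0.830·784/(0.93·4·5.67×10⁻⁸) = 3.085×10⁹ K⁴.
T = (3.085×10⁹)^(1/4).

T ≈ 236 K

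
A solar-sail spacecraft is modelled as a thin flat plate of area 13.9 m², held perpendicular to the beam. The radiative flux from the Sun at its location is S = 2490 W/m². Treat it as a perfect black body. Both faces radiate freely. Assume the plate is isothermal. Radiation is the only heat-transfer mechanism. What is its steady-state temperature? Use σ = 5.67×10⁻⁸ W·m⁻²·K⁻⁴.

T ≈ 385 K

At equilibrium, absorbed power = emitted power.
Absorbing cross-section = A = 13.90 m²; emitting surface = 2A = 27.80 m² (ratio 2).
S·A_cross = εσ·A_surf·T⁴  ⇒  T⁴ = S/(2σ).
T⁴ = 1.00·2490/(2·5.67×10⁻⁸) = 2.196×10¹⁰ K⁴.
T = (2.196×10¹⁰)^(1/4).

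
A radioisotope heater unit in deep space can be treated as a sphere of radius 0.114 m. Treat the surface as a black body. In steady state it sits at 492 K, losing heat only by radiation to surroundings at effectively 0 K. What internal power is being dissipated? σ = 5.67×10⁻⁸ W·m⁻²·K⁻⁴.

Steady state: P = εσA T⁴.
A = 4πr² = 0.1633 m²; T⁴ = (492)⁴ = 5.859×10¹⁰ K⁴.
P = 1.0 × 5.67×10⁻⁸ × 0.1633 × 5.859×10¹⁰.

P ≈ 543 W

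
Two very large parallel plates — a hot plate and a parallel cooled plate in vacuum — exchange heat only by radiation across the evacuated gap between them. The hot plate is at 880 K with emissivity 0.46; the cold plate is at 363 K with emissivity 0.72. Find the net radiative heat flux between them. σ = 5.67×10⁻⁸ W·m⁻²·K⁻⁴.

q ≈ 12900 W/m²

For two infinite grey parallel plates, q = σ(T₁⁴ − T₂⁴)/(1/ε₁ + 1/ε₂ − 1).
T₁⁴ − T₂⁴ = 5.997×10¹¹ − 1.736×10¹⁰ = 5.823×10¹¹ K⁴.
1/ε₁ + 1/ε₂ − 1 = 2.174 + 1.389 − 1 = 2.563.
q = 5.67×10⁻⁸ × 5.823×10¹¹ / 2.563.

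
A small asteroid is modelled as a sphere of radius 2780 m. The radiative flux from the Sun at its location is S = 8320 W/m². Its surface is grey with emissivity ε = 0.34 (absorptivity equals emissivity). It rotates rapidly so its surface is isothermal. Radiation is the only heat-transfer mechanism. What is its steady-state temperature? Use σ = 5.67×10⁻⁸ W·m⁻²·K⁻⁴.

T ≈ 438 K

At equilibrium, absorbed power = emitted power.
Absorbing cross-section = πr² = 2.428×10⁷ m²; emitting surface = 4πr² = 9.712×10⁷ m² (ratio 4).
εS·A_cross = εσ·A_surf·T⁴  ⇒  T⁴ = S/(4σ)   (ε cancels).
T⁴ = 8320/(4·5.67×10⁻⁸) = 3.668×10¹⁰ K⁴.
T = (3.668×10¹⁰)^(1/4).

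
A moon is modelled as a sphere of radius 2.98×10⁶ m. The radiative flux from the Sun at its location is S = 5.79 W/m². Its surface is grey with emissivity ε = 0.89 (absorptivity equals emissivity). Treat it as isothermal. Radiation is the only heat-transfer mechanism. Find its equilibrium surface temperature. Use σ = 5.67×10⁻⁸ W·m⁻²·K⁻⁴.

At equilibrium, absorbed power = emitted power.
Absorbing cross-section = πr² = 2.790×10¹³ m²; emitting surface = 4πr² = 1.116×10¹⁴ m² (ratio 4).
εS·A_cross = εσ·A_surf·T⁴  ⇒  T⁴ = S/(4σ)   (ε cancels).
T⁴ = 5.79/(4·5.67×10⁻⁸) = 2.553×10⁷ K⁴.
T = (2.553×10⁷)^(1/4).

T ≈ 71.1 K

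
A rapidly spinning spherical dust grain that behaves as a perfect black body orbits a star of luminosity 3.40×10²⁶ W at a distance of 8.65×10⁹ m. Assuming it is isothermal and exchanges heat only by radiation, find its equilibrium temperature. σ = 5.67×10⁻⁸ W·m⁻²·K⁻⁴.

T ≈ 1120 K

First find the stellar flux at distance d: S = L/(4πd²) = 3.40×10²⁶/(4π·(8.65×10⁹)²) = 3.616×10⁵ W/m².
For an isothermal sphere, absorbed (1−a)S·πr² = emitted σ·4πr²·T⁴, so T⁴ = (1−a)S/(4σ).
T⁴ = 1.00·3.616×10⁵/(4·5.67×10⁻⁸) = 1.594×10¹² K⁴.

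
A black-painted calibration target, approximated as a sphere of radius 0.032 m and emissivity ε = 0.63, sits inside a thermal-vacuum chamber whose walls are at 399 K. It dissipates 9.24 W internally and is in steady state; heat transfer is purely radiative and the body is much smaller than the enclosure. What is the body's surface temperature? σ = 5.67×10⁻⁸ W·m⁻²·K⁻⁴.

For a small grey body in a large enclosure, net radiated power = εσA(T⁴ − T_w⁴).
Steady state: P = εσA(T⁴ − T_w⁴) with A = 4πr² = 0.01287 m².
T⁴ = P/(εσA) + T_w⁴ = 9.24/(0.63·5.67×10⁻⁸·0.01287) + (399)⁴
    = 2.010×10¹⁰ + 2.534×10¹⁰ = 4.545×10¹⁰ K⁴.

T ≈ 462 K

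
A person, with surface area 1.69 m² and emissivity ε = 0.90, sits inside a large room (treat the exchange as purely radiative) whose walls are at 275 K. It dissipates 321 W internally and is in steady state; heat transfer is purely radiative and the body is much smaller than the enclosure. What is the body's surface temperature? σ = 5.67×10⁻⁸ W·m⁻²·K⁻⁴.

T ≈ 312 K

For a small grey body in a large enclosure, net radiated power = εσA(T⁴ − T_w⁴).
Steady state: P = εσA(T⁴ − T_w⁴) with A = 1.69 m².
T⁴ = P/(εσA) + T_w⁴ = 321/(0.90·5.67×10⁻⁸·1.690) + (275)⁴
    = 3.722×10⁹ + 5.719×10⁹ = 9.441×10⁹ K⁴.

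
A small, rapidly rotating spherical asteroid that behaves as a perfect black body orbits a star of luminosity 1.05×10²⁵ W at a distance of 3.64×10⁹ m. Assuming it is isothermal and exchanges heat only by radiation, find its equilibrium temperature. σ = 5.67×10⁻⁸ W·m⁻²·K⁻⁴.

T ≈ 726 K

First find the stellar flux at distance d: S = L/(4πd²) = 1.05×10²⁵/(4π·(3.64×10⁹)²) = 63060 W/m².
For an isothermal sphere, absorbed (1−a)S·πr² = emitted σ·4πr²·T⁴, so T⁴ = (1−a)S/(4σ).
T⁴ = 1.00·63060/(4·5.67×10⁻⁸) = 2.781×10¹¹ K⁴.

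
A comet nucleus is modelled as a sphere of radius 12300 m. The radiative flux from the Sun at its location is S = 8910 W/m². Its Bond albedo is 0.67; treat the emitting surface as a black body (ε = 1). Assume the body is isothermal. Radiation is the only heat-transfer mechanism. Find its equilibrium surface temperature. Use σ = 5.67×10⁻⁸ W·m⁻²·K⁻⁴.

At equilibrium, absorbed power = emitted power.
Absorbing cross-section = πr² = 4.753×10⁸ m²; emitting surface = 4πr² = 1.901×10⁹ m² (ratio 4).
(1−a)S·A_cross = εσ·A_surf·T⁴  ⇒  T⁴ = (1−a)S/(4σ).
T⁴ = 0.330·8910/(4·5.67×10⁻⁸) = 1.296×10¹⁰ K⁴.
T = (1.296×10¹⁰)^(1/4).

T ≈ 337 K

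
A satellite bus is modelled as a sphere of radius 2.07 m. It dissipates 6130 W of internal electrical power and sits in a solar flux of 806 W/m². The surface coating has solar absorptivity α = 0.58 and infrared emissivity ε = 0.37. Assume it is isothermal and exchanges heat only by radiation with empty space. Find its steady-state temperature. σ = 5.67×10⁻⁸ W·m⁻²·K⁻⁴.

At steady state, absorbed solar power + internal power = radiated power.
Absorbed: α·S·A_cross = 0.58·806·13.46 = 6293 W (cross-section πr²).
Total input = 6293 + 6130 = 12420 W.
Radiated: εσ·A_surf·T⁴ with A_surf = 4πr² = 53.85 m².
T⁴ = 12420/(0.37·5.67×10⁻⁸·53.85) = 1.100×10¹⁰ K⁴.

T ≈ 324 K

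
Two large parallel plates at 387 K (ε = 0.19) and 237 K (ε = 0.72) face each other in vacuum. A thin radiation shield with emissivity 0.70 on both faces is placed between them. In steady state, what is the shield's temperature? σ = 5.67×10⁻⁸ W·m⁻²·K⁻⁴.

T_s ≈ 297 K

In steady state the net flux on the hot side equals that on the cold side.
σ(T₁⁴−T_s⁴)/D₁ = σ(T_s⁴−T₂⁴)/D₂, with D₁ = 1/ε₁+1/ε_s−1 = 5.692, D₂ = 1/ε_s+1/ε₂−1 = 1.817.
Solve for T_s⁴: T_s⁴ = (D₂·T₁⁴ + D₁·T₂⁴)/(D₁+D₂) = 7.820×10⁹ K⁴.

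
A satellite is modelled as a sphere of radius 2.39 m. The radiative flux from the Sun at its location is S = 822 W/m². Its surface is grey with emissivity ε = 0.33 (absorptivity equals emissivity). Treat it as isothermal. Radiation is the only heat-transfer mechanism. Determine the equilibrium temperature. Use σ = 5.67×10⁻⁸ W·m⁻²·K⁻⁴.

At equilibrium, absorbed power = emitted power.
Absorbing cross-section = πr² = 17.95 m²; emitting surface = 4πr² = 71.78 m² (ratio 4).
εS·A_cross = εσ·A_surf·T⁴  ⇒  T⁴ = S/(4σ)   (ε cancels).
T⁴ = 822/(4·5.67×10⁻⁸) = 3.624×10⁹ K⁴.
T = (3.624×10⁹)^(1/4).

T ≈ 245 K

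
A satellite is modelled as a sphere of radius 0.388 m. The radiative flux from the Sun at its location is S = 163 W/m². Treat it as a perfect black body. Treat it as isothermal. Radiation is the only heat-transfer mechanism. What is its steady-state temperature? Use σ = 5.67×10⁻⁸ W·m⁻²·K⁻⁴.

At equilibrium, absorbed power = emitted power.
Absorbing cross-section = πr² = 0.4729 m²; emitting surface = 4πr² = 1.892 m² (ratio 4).
S·A_cross = εσ·A_surf·T⁴  ⇒  T⁴ = S/(4σ).
T⁴ = 1.00·163/(4·5.67×10⁻⁸) = 7.187×10⁸ K⁴.
T = (7.187×10⁸)^(1/4).

T ≈ 164 K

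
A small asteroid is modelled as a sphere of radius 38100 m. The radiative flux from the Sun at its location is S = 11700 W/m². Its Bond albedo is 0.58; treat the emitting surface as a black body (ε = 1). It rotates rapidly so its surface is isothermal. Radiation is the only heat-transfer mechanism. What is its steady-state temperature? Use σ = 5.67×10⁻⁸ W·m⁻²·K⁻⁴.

T ≈ 384 K

At equilibrium, absorbed power = emitted power.
Absorbing cross-section = πr² = 4.560×10⁹ m²; emitting surface = 4πr² = 1.824×10¹⁰ m² (ratio 4).
(1−a)S·A_cross = εσ·A_surf·T⁴  ⇒  T⁴ = (1−a)S/(4σ).
T⁴ = 0.420·11700/(4·5.67×10⁻⁸) = 2.167×10¹⁰ K⁴.
T = (2.167×10¹⁰)^(1/4).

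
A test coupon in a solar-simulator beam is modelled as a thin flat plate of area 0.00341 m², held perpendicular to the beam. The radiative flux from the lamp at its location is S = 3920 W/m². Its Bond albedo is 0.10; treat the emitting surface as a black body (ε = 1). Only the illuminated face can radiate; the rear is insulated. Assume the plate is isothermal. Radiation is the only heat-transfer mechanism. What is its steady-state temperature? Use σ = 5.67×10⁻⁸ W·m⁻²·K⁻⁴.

At equilibrium, absorbed power = emitted power.
Absorbing cross-section = A = 0.003410 m²; emitting surface = A = 0.003410 m² (ratio 1).
(1−a)S·A_cross = εσ·A_surf·T⁴  ⇒  T⁴ = (1−a)S/(1σ).
T⁴ = 0.900·3920/(1·5.67×10⁻⁸) = 6.222×10¹⁰ K⁴.
T = (6.222×10¹⁰)^(1/4).

T ≈ 499 K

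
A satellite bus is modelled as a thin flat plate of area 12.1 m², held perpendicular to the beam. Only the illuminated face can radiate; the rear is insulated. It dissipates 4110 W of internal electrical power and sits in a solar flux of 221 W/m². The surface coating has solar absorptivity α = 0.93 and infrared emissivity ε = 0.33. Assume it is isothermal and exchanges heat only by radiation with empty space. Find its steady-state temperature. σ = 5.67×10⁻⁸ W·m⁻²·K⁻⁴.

At steady state, absorbed solar power + internal power = radiated power.
Absorbed: α·S·A_cross = 0.93·221·12.10 = 2487 W (cross-section A).
Total input = 2487 + 4110 = 6597 W.
Radiated: εσ·A_surf·T⁴ with A_surf = A = 12.10 m².
T⁴ = 6597/(0.33·5.67×10⁻⁸·12.10) = 2.914×10¹⁰ K⁴.

T ≈ 413 K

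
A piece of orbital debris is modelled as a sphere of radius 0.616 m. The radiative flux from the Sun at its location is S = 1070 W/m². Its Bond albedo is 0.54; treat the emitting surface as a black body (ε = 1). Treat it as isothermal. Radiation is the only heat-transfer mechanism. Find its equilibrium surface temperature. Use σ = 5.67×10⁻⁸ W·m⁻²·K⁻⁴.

T ≈ 216 K

At equilibrium, absorbed power = emitted power.
Absorbing cross-section = πr² = 1.192 m²; emitting surface = 4πr² = 4.768 m² (ratio 4).
(1−a)S·A_cross = εσ·A_surf·T⁴  ⇒  T⁴ = (1−a)S/(4σ).
T⁴ = 0.460·1070/(4·5.67×10⁻⁸) = 2.170×10⁹ K⁴.
T = (2.170×10⁹)^(1/4).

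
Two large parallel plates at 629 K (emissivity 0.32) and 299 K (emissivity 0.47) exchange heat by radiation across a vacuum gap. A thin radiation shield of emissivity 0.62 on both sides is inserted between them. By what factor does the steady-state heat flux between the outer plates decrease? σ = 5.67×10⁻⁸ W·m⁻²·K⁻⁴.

Without shield: q₀ = σΔ(T⁴)/(1/ε₁+1/ε₂−1) with denominator 4.253.
With shield the two gaps are in series; the resistances add: (1/ε₁+1/ε_s−1)+(1/ε_s+1/ε₂−1) = 3.738+2.741 = 6.478.
Heat-flux ratio q₀/q = 6.478/4.253.

factor ≈ 1.52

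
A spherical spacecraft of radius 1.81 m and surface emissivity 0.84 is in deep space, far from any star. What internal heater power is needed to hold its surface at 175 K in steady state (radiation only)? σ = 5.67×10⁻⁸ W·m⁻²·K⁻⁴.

P ≈ 1840 W

P = εσ·4πr²·T⁴.
4πr² = 41.17 m²; T⁴ = 9.379×10⁸ K⁴.
P = 0.84·5.67×10⁻⁸·41.17·9.379×10⁸.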